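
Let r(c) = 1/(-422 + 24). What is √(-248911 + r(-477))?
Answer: I*√39428498442/398 ≈ 498.91*I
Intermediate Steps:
r(c) = -1/398 (r(c) = 1/(-398) = -1/398)
√(-248911 + r(-477)) = √(-248911 - 1/398) = √(-99066579/398) = I*√39428498442/398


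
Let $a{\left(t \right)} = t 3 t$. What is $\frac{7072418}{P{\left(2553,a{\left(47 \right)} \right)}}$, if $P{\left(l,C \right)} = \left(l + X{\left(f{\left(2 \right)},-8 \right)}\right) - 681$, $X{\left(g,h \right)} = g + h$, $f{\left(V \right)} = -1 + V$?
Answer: $\frac{7072418}{1865} \approx 3792.2$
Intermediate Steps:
$a{\left(t \right)} = 3 t^{2}$ ($a{\left(t \right)} = 3 t t = 3 t^{2}$)
$P{\left(l,C \right)} = -688 + l$ ($P{\left(l,C \right)} = \left(l + \left(\left(-1 + 2\right) - 8\right)\right) - 681 = \left(l + \left(1 - 8\right)\right) - 681 = \left(l - 7\right) - 681 = \left(-7 + l\right) - 681 = -688 + l$)
$\frac{7072418}{P{\left(2553,a{\left(47 \right)} \right)}} = \frac{7072418}{-688 + 2553} = \frac{7072418}{1865}$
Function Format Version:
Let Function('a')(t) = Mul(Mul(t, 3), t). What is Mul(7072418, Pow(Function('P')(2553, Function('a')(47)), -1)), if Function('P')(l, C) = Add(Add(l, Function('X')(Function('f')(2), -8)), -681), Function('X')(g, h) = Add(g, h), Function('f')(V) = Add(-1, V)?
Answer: Rational(7072418, 1865) ≈ 3792.2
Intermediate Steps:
Function('a')(t) = Mul(3, Pow(t, 2)) (Function('a')(t) = Mul(Mul(3, t), t) = Mul(3, Pow(t, 2)))
Function('P')(l, C) = Add(-688, l) (Function('P')(l, C) = Add(Add(l, Add(Add(-1, 2), -8)), -681) = Add(Add(l, Add(1, -8)), -681) = Add(Add(l, -7), -681) = Add(Add(-7, l), -681) = Add(-688, l))
Mul(7072418, Pow(Function('P')(2553, Function('a')(47)), -1)) = Mul(7072418, Pow(Add(-688, 2553), -1)) = Mul(7072418, Pow(1865, -1)) = Mul(7072418, Rational(1, 1865)) = Rational(7072418, 1865)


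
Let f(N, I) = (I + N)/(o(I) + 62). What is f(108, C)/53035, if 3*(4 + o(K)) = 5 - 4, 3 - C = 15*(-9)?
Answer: 738/9281125 ≈ 7.9516e-5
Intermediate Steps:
C = 138 (C = 3 - 15*(-9) = 3 - 1*(-135) = 3 + 135 = 138)
o(K) = -11/3 (o(K) = -4 + (5 - 4)/3 = -4 + (⅓)*1 = -4 + ⅓ = -11/3)
f(N, I) = 3*I/175 + 3*N/175 (f(N, I) = (I + N)/(-11/3 + 62) = (I + N)/(175/3) = (I + N)*(3/175) = 3*I/175 + 3*N/175)
f(108, C)/53035 = ((3/175)*138 + (3/175)*108)/53035 = (414/175 + 324/175)*(1/53035) = (738/175)*(1/53035) = 738/9281125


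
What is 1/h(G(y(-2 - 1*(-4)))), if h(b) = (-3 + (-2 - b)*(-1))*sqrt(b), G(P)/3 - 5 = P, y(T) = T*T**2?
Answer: sqrt(39)/1482 ≈ 0.0042139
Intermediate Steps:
y(T) = T**3
G(P) = 15 + 3*P
h(b) = sqrt(b)*(-1 + b) (h(b) = (-3 + (2 + b))*sqrt(b) = (-1 + b)*sqrt(b) = sqrt(b)*(-1 + b))
1/h(G(y(-2 - 1*(-4)))) = 1/(sqrt(15 + 3*(-2 - 1*(-4))**3)*(-1 + (15 + 3*(-2 - 1*(-4))**3))) = 1/(sqrt(15 + 3*(-2 + 4)**3)*(-1 + (15 + 3*(-2 + 4)**3))) = 1/(sqrt(15 + 3*2**3)*(-1 + (15 + 3*2**3))) = 1/(sqrt(15 + 3*8)*(-1 + (15 + 3*8))) = 1/(sqrt(15 + 24)*(-1 + (15 + 24))) = 1/(sqrt(39)*(-1 + 39)) = 1/(sqrt(39)*38) = 1/(38*sqrt(39)) = sqrt(39)/1482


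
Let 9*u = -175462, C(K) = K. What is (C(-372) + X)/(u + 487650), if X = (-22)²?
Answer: 252/1053347 ≈ 0.00023924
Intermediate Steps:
X = 484
u = -175462/9 (u = (⅑)*(-175462) = -175462/9 ≈ -19496.)
(C(-372) + X)/(u + 487650) = (-372 + 484)/(-175462/9 + 487650) = 112/(4213388/9) = 112*(9/4213388) = 252/1053347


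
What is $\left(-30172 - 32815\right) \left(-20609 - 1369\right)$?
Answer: $1384328286$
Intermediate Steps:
$\left(-30172 - 32815\right) \left(-20609 - 1369\right) = \left(-30172 - 32815\right) \left(-21978\right) = \left(-62987\right) \left(-21978\right) = 1384328286$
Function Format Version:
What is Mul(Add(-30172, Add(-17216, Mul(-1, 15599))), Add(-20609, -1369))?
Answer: 1384328286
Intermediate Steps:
Mul(Add(-30172, Add(-17216, Mul(-1, 15599))), Add(-20609, -1369)) = Mul(Add(-30172, Add(-17216, -15599)), -21978) = Mul(Add(-30172, -32815), -21978) = Mul(-62987, -21978) = 1384328286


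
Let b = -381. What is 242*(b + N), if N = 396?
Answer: 3630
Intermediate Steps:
242*(b + N) = 242*(-381 + 396) = 242*15 = 3630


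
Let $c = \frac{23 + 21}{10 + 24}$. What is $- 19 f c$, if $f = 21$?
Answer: $- \frac{8778}{17} \approx -516.35$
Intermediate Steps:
$c = \frac{22}{17}$ ($c = \frac{44}{34} = 44 \cdot \frac{1}{34} = \frac{22}{17} \approx 1.2941$)
$- 19 f c = \left(-19\right) 21 \cdot \frac{22}{17} = \left(-399\right) \frac{22}{17} = - \frac{8778}{17}$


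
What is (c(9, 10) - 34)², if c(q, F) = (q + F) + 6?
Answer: 81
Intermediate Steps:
c(q, F) = 6 + F + q (c(q, F) = (F + q) + 6 = 6 + F + q)
(c(9, 10) - 34)² = ((6 + 10 + 9) - 34)² = (25 - 34)² = (-9)² = 81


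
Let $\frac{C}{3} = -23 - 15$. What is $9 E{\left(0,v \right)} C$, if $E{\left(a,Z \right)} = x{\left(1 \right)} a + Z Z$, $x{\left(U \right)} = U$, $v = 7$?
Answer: $-50274$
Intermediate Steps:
$E{\left(a,Z \right)} = a + Z^{2}$ ($E{\left(a,Z \right)} = 1 a + Z Z = a + Z^{2}$)
$C = -114$ ($C = 3 \left(-23 - 15\right) = 3 \left(-38\right) = -114$)
$9 E{\left(0,v \right)} C = 9 \left(0 + 7^{2}\right) \left(-114\right) = 9 \left(0 + 49\right) \left(-114\right) = 9 \cdot 49 \left(-114\right) = 441 \left(-114\right) = -50274$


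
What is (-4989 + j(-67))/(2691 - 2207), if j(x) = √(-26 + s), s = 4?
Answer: -4989/484 + I*√22/484 ≈ -10.308 + 0.0096909*I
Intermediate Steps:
j(x) = I*√22 (j(x) = √(-26 + 4) = √(-22) = I*√22)
(-4989 + j(-67))/(2691 - 2207) = (-4989 + I*√22)/(2691 - 2207) = (-4989 + I*√22)/484 = (-4989 + I*√22)*(1/484) = -4989/484 + I*√22/484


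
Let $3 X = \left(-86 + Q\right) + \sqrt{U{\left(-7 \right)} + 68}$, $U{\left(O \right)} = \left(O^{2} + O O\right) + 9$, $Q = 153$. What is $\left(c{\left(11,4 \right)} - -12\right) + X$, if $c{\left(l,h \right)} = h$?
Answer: $\frac{115}{3} + \frac{5 \sqrt{7}}{3} \approx 42.743$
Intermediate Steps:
$U{\left(O \right)} = 9 + 2 O^{2}$ ($U{\left(O \right)} = \left(O^{2} + O^{2}\right) + 9 = 2 O^{2} + 9 = 9 + 2 O^{2}$)
$X = \frac{67}{3} + \frac{5 \sqrt{7}}{3}$ ($X = \frac{\left(-86 + 153\right) + \sqrt{\left(9 + 2 \left(-7\right)^{2}\right) + 68}}{3} = \frac{67 + \sqrt{\left(9 + 2 \cdot 49\right) + 68}}{3} = \frac{67 + \sqrt{\left(9 + 98\right) + 68}}{3} = \frac{67 + \sqrt{107 + 68}}{3} = \frac{67 + \sqrt{175}}{3} = \frac{67 + 5 \sqrt{7}}{3} = \frac{67}{3} + \frac{5 \sqrt{7}}{3} \approx 26.743$)
$\left(c{\left(11,4 \right)} - -12\right) + X = \left(4 - -12\right) + \left(\frac{67}{3} + \frac{5 \sqrt{7}}{3}\right) = \left(4 + 12\right) + \left(\frac{67}{3} + \frac{5 \sqrt{7}}{3}\right) = 16 + \left(\frac{67}{3} + \frac{5 \sqrt{7}}{3}\right) = \frac{115}{3} + \frac{5 \sqrt{7}}{3}$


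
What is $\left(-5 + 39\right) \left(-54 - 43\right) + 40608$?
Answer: $37310$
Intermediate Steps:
$\left(-5 + 39\right) \left(-54 - 43\right) + 40608 = 34 \left(-97\right) + 40608 = -3298 + 40608 = 37310$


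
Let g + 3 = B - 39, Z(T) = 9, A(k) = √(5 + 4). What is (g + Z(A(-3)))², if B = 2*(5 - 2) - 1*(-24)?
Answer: 9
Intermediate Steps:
A(k) = 3 (A(k) = √9 = 3)
B = 30 (B = 2*3 + 24 = 6 + 24 = 30)
g = -12 (g = -3 + (30 - 39) = -3 - 9 = -12)
(g + Z(A(-3)))² = (-12 + 9)² = (-3)² = 9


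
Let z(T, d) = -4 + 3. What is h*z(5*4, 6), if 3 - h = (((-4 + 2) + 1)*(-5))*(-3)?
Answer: -18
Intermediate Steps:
z(T, d) = -1
h = 18 (h = 3 - ((-4 + 2) + 1)*(-5)*(-3) = 3 - (-2 + 1)*(-5)*(-3) = 3 - (-1*(-5))*(-3) = 3 - 5*(-3) = 3 - 1*(-15) = 3 + 15 = 18)
h*z(5*4, 6) = 18*(-1) = -18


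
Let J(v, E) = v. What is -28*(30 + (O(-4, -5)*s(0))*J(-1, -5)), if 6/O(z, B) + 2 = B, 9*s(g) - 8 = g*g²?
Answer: -2584/3 ≈ -861.33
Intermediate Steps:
s(g) = 8/9 + g³/9 (s(g) = 8/9 + (g*g²)/9 = 8/9 + g³/9)
O(z, B) = 6/(-2 + B)
-28*(30 + (O(-4, -5)*s(0))*J(-1, -5)) = -28*(30 + ((6/(-2 - 5))*(8/9 + (⅑)*0³))*(-1)) = -28*(30 + ((6/(-7))*(8/9 + (⅑)*0))*(-1)) = -28*(30 + ((6*(-⅐))*(8/9 + 0))*(-1)) = -28*(30 - 6/7*8/9*(-1)) = -28*(30 - 16/21*(-1)) = -28*(30 + 16/21) = -28*646/21 = -2584/3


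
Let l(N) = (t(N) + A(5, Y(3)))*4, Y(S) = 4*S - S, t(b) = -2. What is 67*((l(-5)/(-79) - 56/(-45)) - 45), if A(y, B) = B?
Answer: -10506337/3555 ≈ -2955.4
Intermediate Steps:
Y(S) = 3*S
l(N) = 28 (l(N) = (-2 + 3*3)*4 = (-2 + 9)*4 = 7*4 = 28)
67*((l(-5)/(-79) - 56/(-45)) - 45) = 67*((28/(-79) - 56/(-45)) - 45) = 67*((28*(-1/79) - 56*(-1/45)) - 45) = 67*((-28/79 + 56/45) - 45) = 67*(3164/3555 - 45) = 67*(-156811/3555) = -10506337/3555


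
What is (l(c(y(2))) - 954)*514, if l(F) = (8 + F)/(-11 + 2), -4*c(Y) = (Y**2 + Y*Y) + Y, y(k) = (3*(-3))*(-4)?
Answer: -4079618/9 ≈ -4.5329e+5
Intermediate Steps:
y(k) = 36 (y(k) = -9*(-4) = 36)
c(Y) = -Y**2/2 - Y/4 (c(Y) = -((Y**2 + Y*Y) + Y)/4 = -((Y**2 + Y**2) + Y)/4 = -(2*Y**2 + Y)/4 = -(Y + 2*Y**2)/4 = -Y**2/2 - Y/4)
l(F) = -8/9 - F/9 (l(F) = (8 + F)/(-9) = (8 + F)*(-1/9) = -8/9 - F/9)
(l(c(y(2))) - 954)*514 = ((-8/9 - (-1)*36*(1 + 2*36)/36) - 954)*514 = ((-8/9 - (-1)*36*(1 + 72)/36) - 954)*514 = ((-8/9 - (-1)*36*73/36) - 954)*514 = ((-8/9 - 1/9*(-657)) - 954)*514 = ((-8/9 + 73) - 954)*514 = (649/9 - 954)*514 = -7937/9*514 = -4079618/9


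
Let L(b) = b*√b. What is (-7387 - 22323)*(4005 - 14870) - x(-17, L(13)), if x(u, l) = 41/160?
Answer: 51647863959/160 ≈ 3.2280e+8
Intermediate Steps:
L(b) = b^(3/2)
x(u, l) = 41/160 (x(u, l) = 41*(1/160) = 41/160)
(-7387 - 22323)*(4005 - 14870) - x(-17, L(13)) = (-7387 - 22323)*(4005 - 14870) - 1*41/160 = -29710*(-10865) - 41/160 = 322799150 - 41/160 = 51647863959/160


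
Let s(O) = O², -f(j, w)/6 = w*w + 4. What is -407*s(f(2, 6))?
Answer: -23443200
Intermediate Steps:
f(j, w) = -24 - 6*w² (f(j, w) = -6*(w*w + 4) = -6*(w² + 4) = -6*(4 + w²) = -24 - 6*w²)
-407*s(f(2, 6)) = -407*(-24 - 6*6²)² = -407*(-24 - 6*36)² = -407*(-24 - 216)² = -407*(-240)² = -407*57600 = -23443200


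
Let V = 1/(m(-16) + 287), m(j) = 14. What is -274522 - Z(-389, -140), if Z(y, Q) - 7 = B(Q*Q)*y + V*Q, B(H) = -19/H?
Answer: -231372967013/842800 ≈ -2.7453e+5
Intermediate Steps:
V = 1/301 (V = 1/(14 + 287) = 1/301 ≈ 0.0033223)
Z(y, Q) = 7 + Q/301 - 19*y/Q² (Z(y, Q) = 7 + ((-19/Q²)*y + Q/301) = 7 + (-19*y/Q² + Q/301) = 7 + (Q/301 - 19*y/Q²) = 7 + Q/301 - 19*y/Q²)
-274522 - Z(-389, -140) = -274522 - (7 + (1/301)*(-140) - 19*(-389)/(-140)²) = -274522 - (7 - 20/43 - 19*(-389)*1/19600) = -274522 - (7 - 20/43 + 7391/19600) = -274522 - 1*5825413/842800 = -274522 - 5825413/842800 = -231372967013/842800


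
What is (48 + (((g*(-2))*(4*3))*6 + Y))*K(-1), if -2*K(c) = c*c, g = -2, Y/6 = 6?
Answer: -186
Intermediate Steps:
Y = 36 (Y = 6*6 = 36)
K(c) = -c²/2 (K(c) = -c*c/2 = -c²/2)
(48 + (((g*(-2))*(4*3))*6 + Y))*K(-1) = (48 + (((-2*(-2))*(4*3))*6 + 36))*(-½*(-1)²) = (48 + ((4*12)*6 + 36))*(-½*1) = (48 + (48*6 + 36))*(-½) = (48 + (288 + 36))*(-½) = (48 + 324)*(-½) = 372*(-½) = -186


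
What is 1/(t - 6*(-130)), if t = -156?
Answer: 1/624 ≈ 0.0016026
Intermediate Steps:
1/(t - 6*(-130)) = 1/(-156 - 6*(-130)) = 1/(-156 + 780) = 1/624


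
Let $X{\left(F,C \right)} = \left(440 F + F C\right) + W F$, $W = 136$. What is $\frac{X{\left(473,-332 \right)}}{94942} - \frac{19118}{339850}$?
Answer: $\frac{9351916761}{8066509675} \approx 1.1594$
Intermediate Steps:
$X{\left(F,C \right)} = 576 F + C F$ ($X{\left(F,C \right)} = \left(440 F + F C\right) + 136 F = \left(440 F + C F\right) + 136 F = 576 F + C F$)
$\frac{X{\left(473,-332 \right)}}{94942} - \frac{19118}{339850} = \frac{473 \left(576 - 332\right)}{94942} - \frac{19118}{339850} = 473 \cdot 244 \cdot \frac{1}{94942} - \frac{9559}{169925} = 115412 \cdot \frac{1}{94942} - \frac{9559}{169925} = \frac{57706}{47471} - \frac{9559}{169925} = \frac{9351916761}{8066509675}$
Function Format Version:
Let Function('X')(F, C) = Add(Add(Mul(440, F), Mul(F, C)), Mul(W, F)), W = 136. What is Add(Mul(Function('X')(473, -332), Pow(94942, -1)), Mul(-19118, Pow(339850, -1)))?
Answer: Rational(9351916761, 8066509675) ≈ 1.1594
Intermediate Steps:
Function('X')(F, C) = Add(Mul(576, F), Mul(C, F)) (Function('X')(F, C) = Add(Add(Mul(440, F), Mul(F, C)), Mul(136, F)) = Add(Add(Mul(440, F), Mul(C, F)), Mul(136, F)) = Add(Mul(576, F), Mul(C, F)))
Add(Mul(Function('X')(473, -332), Pow(94942, -1)), Mul(-19118, Pow(339850, -1))) = Add(Mul(Mul(473, Add(576, -332)), Pow(94942, -1)), Mul(-19118, Pow(339850, -1))) = Add(Mul(Mul(473, 244), Rational(1, 94942)), Mul(-19118, Rational(1, 339850))) = Add(Mul(115412, Rational(1, 94942)), Rational(-9559, 169925)) = Add(Rational(57706, 47471), Rational(-9559, 169925)) = Rational(9351916761, 8066509675)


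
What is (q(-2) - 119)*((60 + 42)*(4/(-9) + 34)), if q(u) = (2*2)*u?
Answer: -1304036/3 ≈ -4.3468e+5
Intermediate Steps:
q(u) = 4*u
(q(-2) - 119)*((60 + 42)*(4/(-9) + 34)) = (4*(-2) - 119)*((60 + 42)*(4/(-9) + 34)) = (-8 - 119)*(102*(4*(-1/9) + 34)) = -12954*(-4/9 + 34) = -12954*302/9 = -127*10268/3 = -1304036/3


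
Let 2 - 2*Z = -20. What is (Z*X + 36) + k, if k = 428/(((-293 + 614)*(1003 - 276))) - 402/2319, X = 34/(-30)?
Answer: 196929953/8429565 ≈ 23.362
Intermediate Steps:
Z = 11 (Z = 1 - 1/2*(-20) = 1 + 10 = 11)
X = -17/15 (X = 34*(-1/30) = -17/15 ≈ -1.1333)
k = -289162/1685913 (k = 428/((321*727)) - 402*1/2319 = 428/233367 - 134/773 = 428*(1/233367) - 134/773 = 4/2181 - 134/773 = -289162/1685913 ≈ -0.17152)
(Z*X + 36) + k = (11*(-17/15) + 36) - 289162/1685913 = (-187/15 + 36) - 289162/1685913 = 353/15 - 289162/1685913 = 196929953/8429565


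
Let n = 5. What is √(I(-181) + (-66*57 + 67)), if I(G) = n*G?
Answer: 10*I*√46 ≈ 67.823*I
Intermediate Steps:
I(G) = 5*G
√(I(-181) + (-66*57 + 67)) = √(5*(-181) + (-66*57 + 67)) = √(-905 + (-3762 + 67)) = √(-905 - 3695) = √(-4600) = 10*I*√46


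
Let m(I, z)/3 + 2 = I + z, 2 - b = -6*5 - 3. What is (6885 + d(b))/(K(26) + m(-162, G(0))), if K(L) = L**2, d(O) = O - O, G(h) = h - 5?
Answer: 6885/169 ≈ 40.740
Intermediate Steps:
G(h) = -5 + h
b = 35 (b = 2 - (-6*5 - 3) = 2 - (-30 - 3) = 2 - 1*(-33) = 2 + 33 = 35)
m(I, z) = -6 + 3*I + 3*z (m(I, z) = -6 + 3*(I + z) = -6 + (3*I + 3*z) = -6 + 3*I + 3*z)
d(O) = 0
(6885 + d(b))/(K(26) + m(-162, G(0))) = (6885 + 0)/(26**2 + (-6 + 3*(-162) + 3*(-5 + 0))) = 6885/(676 + (-6 - 486 + 3*(-5))) = 6885/(676 + (-6 - 486 - 15)) = 6885/(676 - 507) = 6885/169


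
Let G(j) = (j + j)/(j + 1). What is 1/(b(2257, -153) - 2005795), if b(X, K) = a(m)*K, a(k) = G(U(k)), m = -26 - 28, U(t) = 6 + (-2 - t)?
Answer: -59/118359653 ≈ -4.9848e-7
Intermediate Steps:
U(t) = 4 - t
m = -54
G(j) = 2*j/(1 + j) (G(j) = (2*j)/(1 + j) = 2*j/(1 + j))
a(k) = 2*(4 - k)/(5 - k) (a(k) = 2*(4 - k)/(1 + (4 - k)) = 2*(4 - k)/(5 - k))
b(X, K) = 116*K/59 (b(X, K) = (2*(-4 - 54)/(-5 - 54))*K = (2*(-58)/(-59))*K = (2*(-1/59)*(-58))*K = 116*K/59)
1/(b(2257, -153) - 2005795) = 1/((116/59)*(-153) - 2005795) = 1/(-17748/59 - 2005795) = 1/(-118359653/59) = -59/118359653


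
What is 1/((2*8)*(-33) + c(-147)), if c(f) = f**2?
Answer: 1/21081 ≈ 4.7436e-5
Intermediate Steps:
1/((2*8)*(-33) + c(-147)) = 1/((2*8)*(-33) + (-147)**2) = 1/(16*(-33) + 21609) = 1/(-528 + 21609) = 1/21081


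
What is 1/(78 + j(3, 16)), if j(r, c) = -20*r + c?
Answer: 1/34 ≈ 0.029412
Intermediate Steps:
j(r, c) = c - 20*r
1/(78 + j(3, 16)) = 1/(78 + (16 - 20*3)) = 1/(78 + (16 - 60)) = 1/(78 - 44) = 1/34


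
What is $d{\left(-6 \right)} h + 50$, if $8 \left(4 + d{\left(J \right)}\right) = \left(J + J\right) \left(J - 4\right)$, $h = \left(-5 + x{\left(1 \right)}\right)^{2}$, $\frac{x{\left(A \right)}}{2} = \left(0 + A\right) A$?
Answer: $149$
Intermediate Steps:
$x{\left(A \right)} = 2 A^{2}$ ($x{\left(A \right)} = 2 \left(0 + A\right) A = 2 A A = 2 A^{2}$)
$h = 9$ ($h = \left(-5 + 2 \cdot 1^{2}\right)^{2} = \left(-5 + 2 \cdot 1\right)^{2} = \left(-5 + 2\right)^{2} = \left(-3\right)^{2} = 9$)
$d{\left(J \right)} = -4 + \frac{J \left(-4 + J\right)}{4}$ ($d{\left(J \right)} = -4 + \frac{\left(J + J\right) \left(J - 4\right)}{8} = -4 + \frac{2 J \left(-4 + J\right)}{8} = -4 + \frac{J \left(-4 + J\right)}{4}$)
$d{\left(-6 \right)} h + 50 = \left(-4 - -6 + \frac{\left(-6\right)^{2}}{4}\right) 9 + 50 = \left(-4 + 6 + \frac{1}{4} \cdot 36\right) 9 + 50 = \left(-4 + 6 + 9\right) 9 + 50 = 11 \cdot 9 + 50 = 99 + 50 = 149$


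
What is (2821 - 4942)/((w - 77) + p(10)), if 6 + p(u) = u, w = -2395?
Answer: 2121/2468 ≈ 0.85940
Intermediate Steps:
p(u) = -6 + u
(2821 - 4942)/((w - 77) + p(10)) = (2821 - 4942)/((-2395 - 77) + (-6 + 10)) = -2121/(-2472 + 4) = -2121/(-2468) = -2121*(-1/2468) = 2121/2468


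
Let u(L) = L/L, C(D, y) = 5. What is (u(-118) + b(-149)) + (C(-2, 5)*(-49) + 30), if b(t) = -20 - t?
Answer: -85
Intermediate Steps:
u(L) = 1
(u(-118) + b(-149)) + (C(-2, 5)*(-49) + 30) = (1 + (-20 - 1*(-149))) + (5*(-49) + 30) = (1 + (-20 + 149)) + (-245 + 30) = (1 + 129) - 215 = 130 - 215 = -85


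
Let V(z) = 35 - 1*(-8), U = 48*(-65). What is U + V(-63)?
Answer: -3077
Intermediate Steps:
U = -3120
V(z) = 43 (V(z) = 35 + 8 = 43)
U + V(-63) = -3120 + 43 = -3077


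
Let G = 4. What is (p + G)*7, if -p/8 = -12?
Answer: 700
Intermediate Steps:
p = 96 (p = -8*(-12) = 96)
(p + G)*7 = (96 + 4)*7 = 100*7 = 700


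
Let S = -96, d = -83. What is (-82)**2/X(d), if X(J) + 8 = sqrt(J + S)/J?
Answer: -370573088/441075 + 558092*I*sqrt(179)/441075 ≈ -840.16 + 16.929*I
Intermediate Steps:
X(J) = -8 + sqrt(-96 + J)/J (X(J) = -8 + sqrt(J - 96)/J = -8 + sqrt(-96 + J)/J)
(-82)**2/X(d) = (-82)**2/(-8 + sqrt(-96 - 83)/(-83)) = 6724/(-8 - I*sqrt(179)/83)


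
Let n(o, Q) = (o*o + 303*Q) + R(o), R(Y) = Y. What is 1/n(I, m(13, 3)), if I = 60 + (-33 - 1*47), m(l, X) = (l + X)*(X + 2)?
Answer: 1/24620 ≈ 4.0617e-5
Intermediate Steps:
m(l, X) = (2 + X)*(X + l) (m(l, X) = (X + l)*(2 + X) = (2 + X)*(X + l))
I = -20 (I = 60 + (-33 - 47) = 60 - 80 = -20)
n(o, Q) = o + o² + 303*Q (n(o, Q) = (o*o + 303*Q) + o = (o² + 303*Q) + o = o + o² + 303*Q)
1/n(I, m(13, 3)) = 1/(-20 + (-20)² + 303*(3² + 2*3 + 2*13 + 3*13)) = 1/(-20 + 400 + 303*(9 + 6 + 26 + 39)) = 1/(-20 + 400 + 303*80) = 1/(-20 + 400 + 24240) = 1/24620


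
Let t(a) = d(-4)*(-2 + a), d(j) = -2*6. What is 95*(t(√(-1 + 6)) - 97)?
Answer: -6935 - 1140*√5 ≈ -9484.1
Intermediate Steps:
d(j) = -12
t(a) = 24 - 12*a (t(a) = -12*(-2 + a) = 24 - 12*a)
95*(t(√(-1 + 6)) - 97) = 95*((24 - 12*√(-1 + 6)) - 97) = 95*((24 - 12*√5) - 97) = 95*(-73 - 12*√5) = -6935 - 1140*√5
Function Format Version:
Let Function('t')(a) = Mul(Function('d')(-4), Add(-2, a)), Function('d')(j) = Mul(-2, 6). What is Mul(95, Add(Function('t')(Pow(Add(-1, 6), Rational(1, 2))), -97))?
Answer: Add(-6935, Mul(-1140, Pow(5, Rational(1, 2)))) ≈ -9484.1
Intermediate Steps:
Function('d')(j) = -12
Function('t')(a) = Add(24, Mul(-12, a)) (Function('t')(a) = Mul(-12, Add(-2, a)) = Add(24, Mul(-12, a)))
Mul(95, Add(Function('t')(Pow(Add(-1, 6), Rational(1, 2))), -97)) = Mul(95, Add(Add(24, Mul(-12, Pow(Add(-1, 6), Rational(1, 2)))), -97)) = Mul(95, Add(Add(24, Mul(-12, Pow(5, Rational(1, 2)))), -97)) = Mul(95, Add(-73, Mul(-12, Pow(5, Rational(1, 2))))) = Add(-6935, Mul(-1140, Pow(5, Rational(1, 2))))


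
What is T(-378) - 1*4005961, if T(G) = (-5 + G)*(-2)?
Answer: -4005195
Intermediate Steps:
T(G) = 10 - 2*G
T(-378) - 1*4005961 = (10 - 2*(-378)) - 1*4005961 = (10 + 756) - 4005961 = 766 - 4005961 = -4005195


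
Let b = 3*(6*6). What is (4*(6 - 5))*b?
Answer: 432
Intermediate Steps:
b = 108 (b = 3*36 = 108)
(4*(6 - 5))*b = (4*(6 - 5))*108 = (4*1)*108 = 4*108 = 432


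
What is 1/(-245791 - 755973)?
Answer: -1/1001764 ≈ -9.9824e-7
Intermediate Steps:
1/(-245791 - 755973) = 1/(-1001764) = -1/1001764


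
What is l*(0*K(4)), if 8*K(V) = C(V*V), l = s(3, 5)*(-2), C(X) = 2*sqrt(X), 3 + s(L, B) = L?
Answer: 0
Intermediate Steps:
s(L, B) = -3 + L
l = 0 (l = (-3 + 3)*(-2) = 0*(-2) = 0)
K(V) = sqrt(V**2)/4 (K(V) = (2*sqrt(V*V))/8 = (2*sqrt(V**2))/8 = sqrt(V**2)/4)
l*(0*K(4)) = 0*(0*(sqrt(4**2)/4)) = 0*(0*(sqrt(16)/4)) = 0*(0*((1/4)*4)) = 0*(0*1) = 0*0 = 0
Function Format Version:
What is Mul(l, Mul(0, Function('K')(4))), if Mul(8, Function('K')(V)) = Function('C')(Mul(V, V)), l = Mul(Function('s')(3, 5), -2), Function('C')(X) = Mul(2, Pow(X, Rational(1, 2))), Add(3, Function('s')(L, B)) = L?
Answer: 0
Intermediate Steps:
Function('s')(L, B) = Add(-3, L)
l = 0 (l = Mul(Add(-3, 3), -2) = Mul(0, -2) = 0)
Function('K')(V) = Mul(Rational(1, 4), Pow(Pow(V, 2), Rational(1, 2))) (Function('K')(V) = Mul(Rational(1, 8), Mul(2, Pow(Mul(V, V), Rational(1, 2)))) = Mul(Rational(1, 8), Mul(2, Pow(Pow(V, 2), Rational(1, 2)))) = Mul(Rational(1, 4), Pow(Pow(V, 2), Rational(1, 2))))
Mul(l, Mul(0, Function('K')(4))) = Mul(0, Mul(0, Mul(Rational(1, 4), Pow(Pow(4, 2), Rational(1, 2))))) = Mul(0, Mul(0, Mul(Rational(1, 4), Pow(16, Rational(1, 2))))) = Mul(0, Mul(0, Mul(Rational(1, 4), 4))) = Mul(0, Mul(0, 1)) = Mul(0, 0) = 0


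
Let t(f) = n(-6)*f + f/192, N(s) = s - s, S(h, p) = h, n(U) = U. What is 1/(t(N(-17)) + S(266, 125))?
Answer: 1/266 ≈ 0.0037594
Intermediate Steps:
N(s) = 0
t(f) = -1151*f/192 (t(f) = -6*f + f/192 = -1151*f/192)
1/(t(N(-17)) + S(266, 125)) = 1/(-1151/192*0 + 266) = 1/(0 + 266) = 1/266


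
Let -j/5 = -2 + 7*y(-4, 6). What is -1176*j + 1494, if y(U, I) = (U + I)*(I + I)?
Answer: 977574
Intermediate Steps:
y(U, I) = 2*I*(I + U) (y(U, I) = (I + U)*(2*I) = 2*I*(I + U))
j = -830 (j = -5*(-2 + 7*(2*6*(6 - 4))) = -5*(-2 + 7*(2*6*2)) = -5*(-2 + 7*24) = -5*(-2 + 168) = -5*166 = -830)
-1176*j + 1494 = -1176*(-830) + 1494 = 976080 + 1494 = 977574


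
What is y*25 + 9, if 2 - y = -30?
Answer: 809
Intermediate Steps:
y = 32 (y = 2 - 1*(-30) = 2 + 30 = 32)
y*25 + 9 = 32*25 + 9 = 800 + 9 = 809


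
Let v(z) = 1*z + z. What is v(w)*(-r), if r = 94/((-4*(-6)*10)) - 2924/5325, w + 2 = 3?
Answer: 6707/21300 ≈ 0.31488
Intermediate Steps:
w = 1 (w = -2 + 3 = 1)
r = -6707/42600 (r = 94/((24*10)) - 2924*1/5325 = 94/240 - 2924/5325 = 94*(1/240) - 2924/5325 = 47/120 - 2924/5325 = -6707/42600 ≈ -0.15744)
v(z) = 2*z (v(z) = z + z = 2*z)
v(w)*(-r) = (2*1)*(-1*(-6707/42600)) = 2*(6707/42600) = 6707/21300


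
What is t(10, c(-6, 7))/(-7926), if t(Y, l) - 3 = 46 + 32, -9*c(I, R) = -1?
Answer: -27/2642 ≈ -0.010220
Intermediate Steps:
c(I, R) = 1/9 (c(I, R) = -1/9*(-1) = 1/9)
t(Y, l) = 81 (t(Y, l) = 3 + (46 + 32) = 3 + 78 = 81)
t(10, c(-6, 7))/(-7926) = 81/(-7926) = 81*(-1/7926) = -27/2642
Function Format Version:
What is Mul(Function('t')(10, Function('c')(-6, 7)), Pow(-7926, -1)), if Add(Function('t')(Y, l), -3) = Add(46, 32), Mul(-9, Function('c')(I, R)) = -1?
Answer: Rational(-27, 2642) ≈ -0.010220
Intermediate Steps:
Function('c')(I, R) = Rational(1, 9) (Function('c')(I, R) = Mul(Rational(-1, 9), -1) = Rational(1, 9))
Function('t')(Y, l) = 81 (Function('t')(Y, l) = Add(3, Add(46, 32)) = Add(3, 78) = 81)
Mul(Function('t')(10, Function('c')(-6, 7)), Pow(-7926, -1)) = Mul(81, Pow(-7926, -1)) = Mul(81, Rational(-1, 7926)) = Rational(-27, 2642)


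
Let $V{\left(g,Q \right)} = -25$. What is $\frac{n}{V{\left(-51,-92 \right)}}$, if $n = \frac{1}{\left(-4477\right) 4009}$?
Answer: $\frac{1}{448707325} \approx 2.2286 \cdot 10^{-9}$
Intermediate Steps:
$n = - \frac{1}{17948293}$ ($n = \left(- \frac{1}{4477}\right) \frac{1}{4009} = - \frac{1}{17948293} \approx -5.5716 \cdot 10^{-8}$)
$\frac{n}{V{\left(-51,-92 \right)}} = - \frac{1}{17948293 \left(-25\right)} = \left(- \frac{1}{17948293}\right) \left(- \frac{1}{25}\right) = \frac{1}{448707325}$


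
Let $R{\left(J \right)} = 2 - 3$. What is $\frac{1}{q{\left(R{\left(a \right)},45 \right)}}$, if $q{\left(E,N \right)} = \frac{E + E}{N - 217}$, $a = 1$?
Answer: $86$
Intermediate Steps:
$R{\left(J \right)} = -1$
$q{\left(E,N \right)} = \frac{2 E}{-217 + N}$
$\frac{1}{q{\left(R{\left(a \right)},45 \right)}} = \frac{1}{2 \left(-1\right) \frac{1}{-217 + 45}} = \frac{1}{2 \left(-1\right) \frac{1}{-172}} = \frac{1}{2 \left(-1\right) \left(- \frac{1}{172}\right)} = \frac{1}{\frac{1}{86}} = 86$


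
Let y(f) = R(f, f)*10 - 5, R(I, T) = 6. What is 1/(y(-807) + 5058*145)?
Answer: 1/733465 ≈ 1.3634e-6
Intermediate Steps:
y(f) = 55 (y(f) = 6*10 - 5 = 60 - 5 = 55)
1/(y(-807) + 5058*145) = 1/(55 + 5058*145) = 1/(55 + 733410) = 1/733465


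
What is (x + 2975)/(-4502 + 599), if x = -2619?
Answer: -356/3903 ≈ -0.091212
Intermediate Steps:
(x + 2975)/(-4502 + 599) = (-2619 + 2975)/(-4502 + 599) = 356/(-3903) = 356*(-1/3903) = -356/3903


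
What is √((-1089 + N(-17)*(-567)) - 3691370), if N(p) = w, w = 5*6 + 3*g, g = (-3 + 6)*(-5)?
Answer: I*√3683954 ≈ 1919.4*I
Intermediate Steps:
g = -15 (g = 3*(-5) = -15)
w = -15 (w = 5*6 + 3*(-15) = 30 - 45 = -15)
N(p) = -15
√((-1089 + N(-17)*(-567)) - 3691370) = √((-1089 - 15*(-567)) - 3691370) = √((-1089 + 8505) - 3691370) = √(7416 - 3691370) = √(-3683954) = I*√3683954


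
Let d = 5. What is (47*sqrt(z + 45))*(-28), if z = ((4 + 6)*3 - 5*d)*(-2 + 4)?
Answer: -1316*sqrt(55) ≈ -9759.7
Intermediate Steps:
z = 10 (z = ((4 + 6)*3 - 5*5)*(-2 + 4) = (10*3 - 25)*2 = (30 - 25)*2 = 5*2 = 10)
(47*sqrt(z + 45))*(-28) = (47*sqrt(10 + 45))*(-28) = (47*sqrt(55))*(-28) = -1316*sqrt(55)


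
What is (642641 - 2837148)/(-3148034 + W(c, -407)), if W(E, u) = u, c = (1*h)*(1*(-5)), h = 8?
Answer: 59311/85093 ≈ 0.69701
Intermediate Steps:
c = -40 (c = (1*8)*(1*(-5)) = 8*(-5) = -40)
(642641 - 2837148)/(-3148034 + W(c, -407)) = (642641 - 2837148)/(-3148034 - 407) = -2194507/(-3148441) = -2194507*(-1/3148441) = 59311/85093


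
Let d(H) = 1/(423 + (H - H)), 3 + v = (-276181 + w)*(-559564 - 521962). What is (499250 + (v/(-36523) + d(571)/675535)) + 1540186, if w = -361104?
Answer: -175666750861362735572/10436494912515 ≈ -1.6832e+7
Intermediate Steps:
v = 689240296907 (v = -3 + (-276181 - 361104)*(-559564 - 521962) = -3 - 637285*(-1081526) = -3 + 689240296910 = 689240296907)
d(H) = 1/423 (d(H) = 1/(423 + 0) = 1/423)
(499250 + (v/(-36523) + d(571)/675535)) + 1540186 = (499250 + (689240296907/(-36523) + (1/423)/675535)) + 1540186 = (499250 + (689240296907*(-1/36523) + (1/423)*(1/675535))) + 1540186 = (499250 + (-689240296907/36523 + 1/285751305)) + 1540186 = (499250 - 196951314299762677112/10436494912515) + 1540186 = -191740894214689563362/10436494912515 + 1540186 = -175666750861362735572/10436494912515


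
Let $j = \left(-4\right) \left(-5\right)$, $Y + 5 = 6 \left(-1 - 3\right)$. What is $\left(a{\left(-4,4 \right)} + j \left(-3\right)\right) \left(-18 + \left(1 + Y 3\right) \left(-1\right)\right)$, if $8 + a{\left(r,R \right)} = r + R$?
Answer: $-4624$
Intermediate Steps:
$Y = -29$ ($Y = -5 + 6 \left(-1 - 3\right) = -5 + 6 \left(-4\right) = -5 - 24 = -29$)
$j = 20$
$a{\left(r,R \right)} = -8 + R + r$ ($a{\left(r,R \right)} = -8 + \left(r + R\right) = -8 + \left(R + r\right) = -8 + R + r$)
$\left(a{\left(-4,4 \right)} + j \left(-3\right)\right) \left(-18 + \left(1 + Y 3\right) \left(-1\right)\right) = \left(\left(-8 + 4 - 4\right) + 20 \left(-3\right)\right) \left(-18 + \left(1 - 87\right) \left(-1\right)\right) = \left(-8 - 60\right) \left(-18 + \left(1 - 87\right) \left(-1\right)\right) = - 68 \left(-18 - -86\right) = - 68 \left(-18 + 86\right) = \left(-68\right) 68 = -4624$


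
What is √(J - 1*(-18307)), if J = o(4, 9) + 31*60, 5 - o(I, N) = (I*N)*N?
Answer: 2*√4962 ≈ 140.88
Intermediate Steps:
o(I, N) = 5 - I*N² (o(I, N) = 5 - I*N*N = 5 - I*N²)
J = 1541 (J = (5 - 1*4*9²) + 31*60 = (5 - 1*4*81) + 1860 = (5 - 324) + 1860 = -319 + 1860 = 1541)
√(J - 1*(-18307)) = √(1541 - 1*(-18307)) = √(1541 + 18307) = √19848 = 2*√4962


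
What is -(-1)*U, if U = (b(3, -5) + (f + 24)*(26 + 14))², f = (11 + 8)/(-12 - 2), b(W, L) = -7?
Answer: 39576681/49 ≈ 8.0769e+5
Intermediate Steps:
f = -19/14 (f = 19/(-14) = 19*(-1/14) = -19/14 ≈ -1.3571)
U = 39576681/49 (U = (-7 + (-19/14 + 24)*(26 + 14))² = (-7 + (317/14)*40)² = (-7 + 6340/7)² = (6291/7)² = 39576681/49 ≈ 8.0769e+5)
-(-1)*U = -(-1)*39576681/49 = -1*(-39576681/49) = 39576681/49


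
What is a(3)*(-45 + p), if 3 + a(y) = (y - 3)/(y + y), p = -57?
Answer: 306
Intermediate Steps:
a(y) = -3 + (-3 + y)/(2*y) (a(y) = -3 + (y - 3)/(y + y) = -3 + (-3 + y)/((2*y)) = -3 + (-3 + y)*(1/(2*y)) = -3 + (-3 + y)/(2*y))
a(3)*(-45 + p) = ((½)*(-3 - 5*3)/3)*(-45 - 57) = ((½)*(⅓)*(-3 - 15))*(-102) = ((½)*(⅓)*(-18))*(-102) = -3*(-102) = 306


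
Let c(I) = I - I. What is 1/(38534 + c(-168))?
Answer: 1/38534 ≈ 2.5951e-5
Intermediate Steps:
c(I) = 0
1/(38534 + c(-168)) = 1/(38534 + 0) = 1/38534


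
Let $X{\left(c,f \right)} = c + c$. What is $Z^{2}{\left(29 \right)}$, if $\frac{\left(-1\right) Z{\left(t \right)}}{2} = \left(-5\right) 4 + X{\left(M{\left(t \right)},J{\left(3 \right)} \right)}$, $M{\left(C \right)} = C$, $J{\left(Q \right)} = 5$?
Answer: $5776$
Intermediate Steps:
$X{\left(c,f \right)} = 2 c$
$Z{\left(t \right)} = 40 - 4 t$ ($Z{\left(t \right)} = - 2 \left(\left(-5\right) 4 + 2 t\right) = - 2 \left(-20 + 2 t\right) = 40 - 4 t$)
$Z^{2}{\left(29 \right)} = \left(40 - 116\right)^{2} = \left(-76\right)^{2} = 5776$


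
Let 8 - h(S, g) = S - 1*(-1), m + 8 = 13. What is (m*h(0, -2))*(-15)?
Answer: -525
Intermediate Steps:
m = 5 (m = -8 + 13 = 5)
h(S, g) = 7 - S (h(S, g) = 8 - (S - 1*(-1)) = 8 - (S + 1) = 8 - (1 + S) = 8 + (-1 - S) = 7 - S)
(m*h(0, -2))*(-15) = (5*(7 - 1*0))*(-15) = (5*(7 + 0))*(-15) = (5*7)*(-15) = 35*(-15) = -525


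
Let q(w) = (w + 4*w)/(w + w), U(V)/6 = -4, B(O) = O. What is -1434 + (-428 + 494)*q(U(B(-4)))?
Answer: -1269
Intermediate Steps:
U(V) = -24 (U(V) = 6*(-4) = -24)
q(w) = 5/2 (q(w) = (5*w)/((2*w)) = (5*w)*(1/(2*w)) = 5/2)
-1434 + (-428 + 494)*q(U(B(-4))) = -1434 + (-428 + 494)*(5/2) = -1434 + 66*(5/2) = -1434 + 165 = -1269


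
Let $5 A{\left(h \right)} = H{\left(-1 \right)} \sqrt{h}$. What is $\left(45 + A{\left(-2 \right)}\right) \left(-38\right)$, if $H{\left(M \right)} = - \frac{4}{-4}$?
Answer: $-1710 - \frac{38 i \sqrt{2}}{5} \approx -1710.0 - 10.748 i$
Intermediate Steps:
$H{\left(M \right)} = 1$ ($H{\left(M \right)} = \left(-4\right) \left(- \frac{1}{4}\right) = 1$)
$A{\left(h \right)} = \frac{\sqrt{h}}{5}$ ($A{\left(h \right)} = \frac{1 \sqrt{h}}{5} = \frac{\sqrt{h}}{5}$)
$\left(45 + A{\left(-2 \right)}\right) \left(-38\right) = \left(45 + \frac{\sqrt{-2}}{5}\right) \left(-38\right) = \left(45 + \frac{i \sqrt{2}}{5}\right) \left(-38\right) = -1710 - \frac{38 i \sqrt{2}}{5}$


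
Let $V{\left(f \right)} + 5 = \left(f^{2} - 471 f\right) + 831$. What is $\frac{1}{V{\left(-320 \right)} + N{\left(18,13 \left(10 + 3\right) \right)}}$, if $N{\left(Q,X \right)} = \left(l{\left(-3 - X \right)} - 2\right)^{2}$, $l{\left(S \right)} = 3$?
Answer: $\frac{1}{253947} \approx 3.9378 \cdot 10^{-6}$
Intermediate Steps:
$V{\left(f \right)} = 826 + f^{2} - 471 f$ ($V{\left(f \right)} = -5 + \left(\left(f^{2} - 471 f\right) + 831\right) = -5 + \left(831 + f^{2} - 471 f\right) = 826 + f^{2} - 471 f$)
$N{\left(Q,X \right)} = 1$ ($N{\left(Q,X \right)} = \left(3 - 2\right)^{2} = 1^{2} = 1$)
$\frac{1}{V{\left(-320 \right)} + N{\left(18,13 \left(10 + 3\right) \right)}} = \frac{1}{\left(826 + \left(-320\right)^{2} - -150720\right) + 1} = \frac{1}{\left(826 + 102400 + 150720\right) + 1} = \frac{1}{253946 + 1} = \frac{1}{253947}$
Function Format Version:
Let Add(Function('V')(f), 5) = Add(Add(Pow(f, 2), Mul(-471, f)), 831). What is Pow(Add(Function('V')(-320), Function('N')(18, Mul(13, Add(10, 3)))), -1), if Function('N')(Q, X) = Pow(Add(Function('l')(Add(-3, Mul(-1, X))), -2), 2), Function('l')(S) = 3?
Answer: Rational(1, 253947) ≈ 3.9378e-6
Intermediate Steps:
Function('V')(f) = Add(826, Pow(f, 2), Mul(-471, f)) (Function('V')(f) = Add(-5, Add(Add(Pow(f, 2), Mul(-471, f)), 831)) = Add(-5, Add(831, Pow(f, 2), Mul(-471, f))) = Add(826, Pow(f, 2), Mul(-471, f)))
Function('N')(Q, X) = 1 (Function('N')(Q, X) = Pow(Add(3, -2), 2) = Pow(1, 2) = 1)
Pow(Add(Function('V')(-320), Function('N')(18, Mul(13, Add(10, 3)))), -1) = Pow(Add(Add(826, Pow(-320, 2), Mul(-471, -320)), 1), -1) = Pow(Add(Add(826, 102400, 150720), 1), -1) = Pow(Add(253946, 1), -1) = Pow(253947, -1) = Rational(1, 253947)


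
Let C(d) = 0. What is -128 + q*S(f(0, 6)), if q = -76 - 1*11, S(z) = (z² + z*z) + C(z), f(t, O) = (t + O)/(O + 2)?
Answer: -1807/8 ≈ -225.88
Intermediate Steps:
f(t, O) = (O + t)/(2 + O)
S(z) = 2*z² (S(z) = (z² + z*z) + 0 = (z² + z²) + 0 = 2*z² + 0 = 2*z²)
q = -87 (q = -76 - 11 = -87)
-128 + q*S(f(0, 6)) = -128 - 174*((6 + 0)/(2 + 6))² = -128 - 174*(6/8)² = -128 - 174*((⅛)*6)² = -128 - 174*(¾)² = -128 - 174*9/16 = -128 - 87*9/8 = -128 - 783/8 = -1807/8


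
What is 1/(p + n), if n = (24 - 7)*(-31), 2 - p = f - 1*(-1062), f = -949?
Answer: -1/638 ≈ -0.0015674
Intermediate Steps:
p = -111 (p = 2 - (-949 - 1*(-1062)) = 2 - (-949 + 1062) = 2 - 1*113 = 2 - 113 = -111)
n = -527 (n = 17*(-31) = -527)
1/(p + n) = 1/(-111 - 527) = 1/(-638) = -1/638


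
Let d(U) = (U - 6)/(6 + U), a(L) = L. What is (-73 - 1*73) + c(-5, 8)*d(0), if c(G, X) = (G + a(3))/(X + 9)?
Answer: -2480/17 ≈ -145.88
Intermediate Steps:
d(U) = (-6 + U)/(6 + U)
c(G, X) = (3 + G)/(9 + X) (c(G, X) = (G + 3)/(X + 9) = (3 + G)/(9 + X))
(-73 - 1*73) + c(-5, 8)*d(0) = (-73 - 1*73) + ((3 - 5)/(9 + 8))*((-6 + 0)/(6 + 0)) = (-73 - 73) + (-2/17)*(-6/6) = -146 + ((1/17)*(-2))*((⅙)*(-6)) = -146 - 2/17*(-1) = -146 + 2/17 = -2480/17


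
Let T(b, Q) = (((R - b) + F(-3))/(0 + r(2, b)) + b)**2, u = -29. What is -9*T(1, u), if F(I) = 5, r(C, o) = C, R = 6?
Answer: -324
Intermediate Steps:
T(b, Q) = (11/2 + b/2)**2 (T(b, Q) = (((6 - b) + 5)/(0 + 2) + b)**2 = ((11 - b)/2 + b)**2 = ((11 - b)*(1/2) + b)**2 = ((11/2 - b/2) + b)**2 = (11/2 + b/2)**2)
-9*T(1, u) = -9*(11 + 1)**2/4 = -9*12**2/4 = -9*144/4 = -9*36 = -324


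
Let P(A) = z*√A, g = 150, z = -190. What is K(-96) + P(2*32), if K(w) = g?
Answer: -1370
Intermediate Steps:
K(w) = 150
P(A) = -190*√A
K(-96) + P(2*32) = 150 - 190*√(2*32) = 150 - 190*√64 = 150 - 190*8 = 150 - 1520 = -1370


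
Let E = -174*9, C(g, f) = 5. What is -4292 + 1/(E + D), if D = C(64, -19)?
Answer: -6699813/1561 ≈ -4292.0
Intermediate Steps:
D = 5
E = -1566
-4292 + 1/(E + D) = -4292 + 1/(-1566 + 5) = -4292 + 1/(-1561) = -4292 - 1/1561 = -6699813/1561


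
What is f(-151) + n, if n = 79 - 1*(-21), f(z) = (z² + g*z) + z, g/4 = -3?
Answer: 24562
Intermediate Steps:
g = -12 (g = 4*(-3) = -12)
f(z) = z² - 11*z (f(z) = (z² - 12*z) + z = z² - 11*z)
n = 100 (n = 79 + 21 = 100)
f(-151) + n = -151*(-11 - 151) + 100 = -151*(-162) + 100 = 24462 + 100 = 24562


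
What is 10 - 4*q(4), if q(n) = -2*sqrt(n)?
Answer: 26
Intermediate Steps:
10 - 4*q(4) = 10 - (-8)*sqrt(4) = 10 - (-8)*2 = 10 - 4*(-4) = 10 + 16 = 26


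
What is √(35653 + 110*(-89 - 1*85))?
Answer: 7*√337 ≈ 128.50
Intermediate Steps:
√(35653 + 110*(-89 - 1*85)) = √(35653 + 110*(-89 - 85)) = √(35653 + 110*(-174)) = √(35653 - 19140) = √16513 = 7*√337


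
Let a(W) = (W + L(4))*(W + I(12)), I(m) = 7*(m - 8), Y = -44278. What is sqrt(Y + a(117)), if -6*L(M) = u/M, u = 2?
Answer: I*sqrt(983703)/6 ≈ 165.3*I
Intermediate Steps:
I(m) = -56 + 7*m (I(m) = 7*(-8 + m) = -56 + 7*m)
L(M) = -1/(3*M)
a(W) = (28 + W)*(-1/12 + W) (a(W) = (W - 1/3/4)*(W + (-56 + 7*12)) = (W - 1/3*1/4)*(W + (-56 + 84)) = (W - 1/12)*(W + 28) = (-1/12 + W)*(28 + W) = (28 + W)*(-1/12 + W))
sqrt(Y + a(117)) = sqrt(-44278 + (-7/3 + 117**2 + (335/12)*117)) = sqrt(-44278 + (-7/3 + 13689 + 13065/4)) = sqrt(-44278 + 203435/12) = sqrt(-327901/12) = I*sqrt(983703)/6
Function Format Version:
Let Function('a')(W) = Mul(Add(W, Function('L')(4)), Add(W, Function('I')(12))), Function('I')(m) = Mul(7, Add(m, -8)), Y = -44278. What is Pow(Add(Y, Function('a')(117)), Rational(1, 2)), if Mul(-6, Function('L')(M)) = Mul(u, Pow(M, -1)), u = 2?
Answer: Mul(Rational(1, 6), I, Pow(983703, Rational(1, 2))) ≈ Mul(165.30, I)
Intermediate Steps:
Function('I')(m) = Add(-56, Mul(7, m)) (Function('I')(m) = Mul(7, Add(-8, m)) = Add(-56, Mul(7, m)))
Function('L')(M) = Mul(Rational(-1, 3), Pow(M, -1)) (Function('L')(M) = Mul(Rational(-1, 6), Mul(2, Pow(M, -1))) = Mul(Rational(-1, 3), Pow(M, -1)))
Function('a')(W) = Mul(Add(28, W), Add(Rational(-1, 12), W)) (Function('a')(W) = Mul(Add(W, Mul(Rational(-1, 3), Pow(4, -1))), Add(W, Add(-56, Mul(7, 12)))) = Mul(Add(W, Mul(Rational(-1, 3), Rational(1, 4))), Add(W, Add(-56, 84))) = Mul(Add(W, Rational(-1, 12)), Add(W, 28)) = Mul(Add(Rational(-1, 12), W), Add(28, W)) = Mul(Add(28, W), Add(Rational(-1, 12), W)))
Pow(Add(Y, Function('a')(117)), Rational(1, 2)) = Pow(Add(-44278, Add(Rational(-7, 3), Pow(117, 2), Mul(Rational(335, 12), 117))), Rational(1, 2)) = Pow(Add(-44278, Add(Rational(-7, 3), 13689, Rational(13065, 4))), Rational(1, 2)) = Pow(Add(-44278, Rational(203435, 12)), Rational(1, 2)) = Pow(Rational(-327901, 12), Rational(1, 2)) = Mul(Rational(1, 6), I, Pow(983703, Rational(1, 2)))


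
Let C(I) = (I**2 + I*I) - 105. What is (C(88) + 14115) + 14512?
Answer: 44010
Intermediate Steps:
C(I) = -105 + 2*I**2 (C(I) = (I**2 + I**2) - 105 = 2*I**2 - 105 = -105 + 2*I**2)
(C(88) + 14115) + 14512 = ((-105 + 2*88**2) + 14115) + 14512 = ((-105 + 2*7744) + 14115) + 14512 = ((-105 + 15488) + 14115) + 14512 = (15383 + 14115) + 14512 = 29498 + 14512 = 44010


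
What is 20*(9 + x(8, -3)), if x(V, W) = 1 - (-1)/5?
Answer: 204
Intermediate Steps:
x(V, W) = 6/5 (x(V, W) = 1 - (-1)/5 = 1 - 1*(-1/5) = 1 + 1/5 = 6/5)
20*(9 + x(8, -3)) = 20*(9 + 6/5) = 20*(51/5) = 204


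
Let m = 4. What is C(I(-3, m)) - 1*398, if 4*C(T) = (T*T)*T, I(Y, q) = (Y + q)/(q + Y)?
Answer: -1591/4 ≈ -397.75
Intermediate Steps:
I(Y, q) = 1 (I(Y, q) = (Y + q)/(Y + q) = 1)
C(T) = T**3/4 (C(T) = ((T*T)*T)/4 = (T**2*T)/4 = T**3/4)
C(I(-3, m)) - 1*398 = (1/4)*1**3 - 1*398 = (1/4)*1 - 398 = 1/4 - 398 = -1591/4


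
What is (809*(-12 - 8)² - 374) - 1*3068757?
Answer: -2745531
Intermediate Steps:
(809*(-12 - 8)² - 374) - 1*3068757 = (809*(-20)² - 374) - 3068757 = (809*400 - 374) - 3068757 = (323600 - 374) - 3068757 = 323226 - 3068757 = -2745531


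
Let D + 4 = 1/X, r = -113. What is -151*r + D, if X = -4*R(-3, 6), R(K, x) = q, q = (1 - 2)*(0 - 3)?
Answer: 204707/12 ≈ 17059.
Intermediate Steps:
q = 3 (q = -1*(-3) = 3)
R(K, x) = 3
X = -12 (X = -4*3 = -12)
D = -49/12 (D = -4 + 1/(-12) = -4 - 1/12 = -49/12 ≈ -4.0833)
-151*r + D = -151*(-113) - 49/12 = 17063 - 49/12 = 204707/12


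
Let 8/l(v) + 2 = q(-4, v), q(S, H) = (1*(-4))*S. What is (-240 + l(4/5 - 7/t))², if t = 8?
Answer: 2808976/49 ≈ 57326.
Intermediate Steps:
q(S, H) = -4*S
l(v) = 4/7 (l(v) = 8/(-2 - 4*(-4)) = 8/(-2 + 16) = 8/14 = 8*(1/14) = 4/7)
(-240 + l(4/5 - 7/t))² = (-240 + 4/7)² = (-1676/7)² = 2808976/49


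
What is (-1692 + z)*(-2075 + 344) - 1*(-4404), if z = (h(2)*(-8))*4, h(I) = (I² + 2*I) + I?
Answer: 3487176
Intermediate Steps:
h(I) = I² + 3*I
z = -320 (z = ((2*(3 + 2))*(-8))*4 = ((2*5)*(-8))*4 = (10*(-8))*4 = -80*4 = -320)
(-1692 + z)*(-2075 + 344) - 1*(-4404) = (-1692 - 320)*(-2075 + 344) - 1*(-4404) = -2012*(-1731) + 4404 = 3482772 + 4404 = 3487176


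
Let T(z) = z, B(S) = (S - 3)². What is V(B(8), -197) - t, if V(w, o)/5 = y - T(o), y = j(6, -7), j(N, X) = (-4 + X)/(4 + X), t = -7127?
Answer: 24391/3 ≈ 8130.3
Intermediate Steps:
j(N, X) = (-4 + X)/(4 + X)
B(S) = (-3 + S)²
y = 11/3 (y = (-4 - 7)/(4 - 7) = -11/(-3) = -⅓*(-11) = 11/3 ≈ 3.6667)
V(w, o) = 55/3 - 5*o (V(w, o) = 5*(11/3 - o) = 55/3 - 5*o)
V(B(8), -197) - t = (55/3 - 5*(-197)) - 1*(-7127) = (55/3 + 985) + 7127 = 3010/3 + 7127 = 24391/3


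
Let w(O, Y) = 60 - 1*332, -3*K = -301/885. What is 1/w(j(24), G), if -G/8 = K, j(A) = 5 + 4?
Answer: -1/272 ≈ -0.0036765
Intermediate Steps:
j(A) = 9
K = 301/2655 (K = -(-301)/(3*885) = -1/3*(-301/885) = 301/2655 ≈ 0.11337)
G = -2408/2655 (G = -8*301/2655 = -2408/2655 ≈ -0.90697)
w(O, Y) = -272 (w(O, Y) = 60 - 332 = -272)
1/w(j(24), G) = 1/(-272) = -1/272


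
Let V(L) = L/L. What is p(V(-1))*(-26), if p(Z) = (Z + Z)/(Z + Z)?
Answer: -26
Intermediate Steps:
V(L) = 1
p(Z) = 1 (p(Z) = (2*Z)/((2*Z)) = (2*Z)*(1/(2*Z)) = 1)
p(V(-1))*(-26) = 1*(-26) = -26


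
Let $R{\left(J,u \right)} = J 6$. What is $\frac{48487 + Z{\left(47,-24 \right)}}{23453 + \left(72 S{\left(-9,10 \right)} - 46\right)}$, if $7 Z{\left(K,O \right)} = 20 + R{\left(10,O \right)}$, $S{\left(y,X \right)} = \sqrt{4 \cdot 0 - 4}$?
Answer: $\frac{7946419023}{3835358695} - \frac{48886416 i}{3835358695} \approx 2.0719 - 0.012746 i$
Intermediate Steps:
$R{\left(J,u \right)} = 6 J$
$S{\left(y,X \right)} = 2 i$ ($S{\left(y,X \right)} = \sqrt{0 - 4} = \sqrt{-4} = 2 i$)
$Z{\left(K,O \right)} = \frac{80}{7}$ ($Z{\left(K,O \right)} = \frac{20 + 6 \cdot 10}{7} = \frac{20 + 60}{7} = \frac{1}{7} \cdot 80 = \frac{80}{7}$)
$\frac{48487 + Z{\left(47,-24 \right)}}{23453 + \left(72 S{\left(-9,10 \right)} - 46\right)} = \frac{48487 + \frac{80}{7}}{23453 - \left(46 - 72 \cdot 2 i\right)} = \frac{339489}{7 \left(23453 - \left(46 - 144 i\right)\right)} = \frac{339489}{7 \left(23407 + 144 i\right)} = \frac{339489 \frac{23407 - 144 i}{547908385}}{7} = \frac{339489 \left(23407 - 144 i\right)}{3835358695}$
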